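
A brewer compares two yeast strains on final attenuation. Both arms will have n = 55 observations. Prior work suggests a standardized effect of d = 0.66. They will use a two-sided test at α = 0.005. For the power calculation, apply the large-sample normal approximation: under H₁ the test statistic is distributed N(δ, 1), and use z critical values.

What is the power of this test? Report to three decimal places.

Power ≈ 0.743

Noncentrality parameter: λ = d·√(n/2) = 0.66 × √(55/2) = 3.4611
Two-sided α = 0.005 → critical value z_{0.0025} = 2.807.
Power = Φ(λ − 2.807) + Φ(−λ − 2.807) = Φ(0.654) + Φ(-6.268) = 0.7435 + 0.0000 = 0.7435.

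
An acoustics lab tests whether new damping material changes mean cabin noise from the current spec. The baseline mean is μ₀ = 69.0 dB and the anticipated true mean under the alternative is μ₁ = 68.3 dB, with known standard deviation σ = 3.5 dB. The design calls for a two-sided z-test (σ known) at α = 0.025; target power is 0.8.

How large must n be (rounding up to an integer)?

n = 238

Standardized effect: d = |μ₁ − μ₀| / σ = |68.3 − 69.0| / 3.5 = 0.2000
For power 0.8 need Φ(δ − z_{0.0125}) = 0.8, so δ = z_{0.0125} + z_{0.20} = 2.241 + 0.842 = 3.083.
(Ignoring the negligible lower-tail rejection probability gives the usual closed-form inversion.)
δ = d·√n ⇒ n = (δ/d)² = (3.083 / 0.2000)² = 237.63.
Rounding up, n = 238.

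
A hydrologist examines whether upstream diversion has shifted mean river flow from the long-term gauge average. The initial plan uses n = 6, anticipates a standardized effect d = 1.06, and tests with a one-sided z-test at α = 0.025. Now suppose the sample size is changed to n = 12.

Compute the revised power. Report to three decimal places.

With n = 12: δ = d·√n = 1.06 × √12 = 3.6719. Critical value z_{0.025} = 1.960.
Revised power = Φ(δ − 1.960) = Φ(1.712) = 0.9566.

Power ≈ 0.957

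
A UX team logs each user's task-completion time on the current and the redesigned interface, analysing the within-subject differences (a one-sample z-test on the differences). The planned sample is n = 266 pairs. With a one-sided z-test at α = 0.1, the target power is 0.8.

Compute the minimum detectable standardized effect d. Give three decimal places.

d ≈ 0.130

Required noncentrality: δ = z_{0.1} + z_{0.20} = 1.282 + 0.842 = 2.123.
δ = d·√n ⇒ d = δ/√n = 2.123/√266 = 0.1302.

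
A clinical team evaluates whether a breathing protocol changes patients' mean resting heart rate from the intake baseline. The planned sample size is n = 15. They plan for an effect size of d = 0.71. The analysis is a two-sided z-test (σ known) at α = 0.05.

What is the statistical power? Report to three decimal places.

Power ≈ 0.785

Noncentrality parameter: δ = d·√n = 0.71 × √15 = 2.7498
Critical value for a two-sided test at α = 0.05: z_{α/2} = 1.960.
Power = Φ(δ − 1.960) + Φ(−δ − 1.960) = Φ(0.790) + Φ(-4.710) = 0.7852 + 0.0000 = 0.7852.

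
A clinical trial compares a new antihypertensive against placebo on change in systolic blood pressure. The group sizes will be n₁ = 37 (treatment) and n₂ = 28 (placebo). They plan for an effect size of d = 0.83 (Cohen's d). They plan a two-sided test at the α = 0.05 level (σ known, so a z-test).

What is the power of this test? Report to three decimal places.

Noncentrality parameter: λ = d / √(1/n₁ + 1/n₂) = 0.83 / √(1/37 + 1/28) = 3.3136
Critical value for a two-sided test at α = 0.05: z_{α/2} = 1.960.
Power = Φ(λ − 1.960) + Φ(−λ − 1.960) = Φ(1.354) + Φ(-5.274) = 0.9121 + 0.0000 = 0.9121.

Power ≈ 0.912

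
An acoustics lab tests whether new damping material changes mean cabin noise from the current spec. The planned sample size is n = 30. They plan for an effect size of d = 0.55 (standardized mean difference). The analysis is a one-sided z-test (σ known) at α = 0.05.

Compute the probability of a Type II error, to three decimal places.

Noncentrality parameter: δ = d·√n = 0.55 × √30 = 3.0125
Critical value for a one-sided test at α = 0.05: z_α = 1.645.
Power = Φ(δ − 1.645) = Φ(1.368) = 0.9143.
Type II error: β = 1 − power = 1 − 0.9143 = 0.0857.

β ≈ 0.086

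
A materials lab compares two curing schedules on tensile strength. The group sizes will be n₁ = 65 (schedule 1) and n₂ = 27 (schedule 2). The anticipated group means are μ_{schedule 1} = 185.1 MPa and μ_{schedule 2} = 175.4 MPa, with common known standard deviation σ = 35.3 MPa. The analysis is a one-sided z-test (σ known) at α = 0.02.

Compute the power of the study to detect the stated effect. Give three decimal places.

Power ≈ 0.197

Standardized effect: d = |μ_{schedule 1} − μ_{schedule 2}| / σ = |185.1 − 175.4| / 35.3 = 0.2748
Noncentrality parameter: δ = d / √(1/n₁ + 1/n₂) = 0.2748 / √(1/65 + 1/27) = 1.2002
Critical value for a one-sided test at α = 0.02: z_α = 2.054.
Power = P(Z > 2.054 − δ) = Φ(-0.854) = 0.1967.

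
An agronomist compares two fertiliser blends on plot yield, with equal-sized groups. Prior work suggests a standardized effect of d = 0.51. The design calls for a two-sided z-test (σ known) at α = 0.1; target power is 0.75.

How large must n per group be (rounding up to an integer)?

n = 42 per group

For power 0.75 need Φ(δ − z_{0.05}) = 0.75, so δ = z_{0.05} + z_{0.25} = 1.645 + 0.674 = 2.319.
(For δ > 0 the lower-tail rejection region contributes negligibly to power, so the one-term inversion is standard.)
δ = d·√(n/2) ⇒ n = 2(δ/d)² = 2 × (2.319 / 0.51)² = 41.36.
Rounding up, n = 42 per group.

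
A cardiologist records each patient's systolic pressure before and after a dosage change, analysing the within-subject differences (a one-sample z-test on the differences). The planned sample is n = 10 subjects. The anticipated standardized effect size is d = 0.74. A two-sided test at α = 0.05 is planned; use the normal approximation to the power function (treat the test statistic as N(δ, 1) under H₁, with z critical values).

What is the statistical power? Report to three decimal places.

Power ≈ 0.648

Noncentrality parameter: λ = d·√n = 0.74 × √10 = 2.3401
Two-sided α = 0.05 → critical value z_{0.025} = 1.960.
Power = Φ(λ − 1.960) + Φ(−λ − 1.960) = Φ(0.380) + Φ(-4.300) = 0.6481 + 0.0000 = 0.6481.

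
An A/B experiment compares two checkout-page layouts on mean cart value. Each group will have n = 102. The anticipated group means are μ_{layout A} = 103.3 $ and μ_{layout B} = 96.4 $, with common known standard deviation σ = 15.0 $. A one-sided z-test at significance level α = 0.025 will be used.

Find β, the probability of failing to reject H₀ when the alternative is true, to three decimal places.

Standardized effect: d = |μ_{layout A} − μ_{layout B}| / σ = |103.3 − 96.4| / 15.0 = 0.4600
Noncentrality parameter: δ = d·√(n/2) = 0.4600 × √(102/2) = 3.2851
Critical value for a one-sided test at α = 0.025: z_α = 1.960.
Power = Φ(δ − 1.960) = Φ(1.325) = 0.9074.
Type II error: β = 1 − power = 1 − 0.9074 = 0.0926.

β ≈ 0.093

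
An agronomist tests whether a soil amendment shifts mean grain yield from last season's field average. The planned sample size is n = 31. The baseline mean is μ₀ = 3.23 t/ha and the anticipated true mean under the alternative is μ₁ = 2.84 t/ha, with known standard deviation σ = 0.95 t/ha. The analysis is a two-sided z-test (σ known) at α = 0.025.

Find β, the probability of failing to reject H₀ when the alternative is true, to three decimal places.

β ≈ 0.482

Standardized effect: d = |μ₁ − μ₀| / σ = |2.84 − 3.23| / 0.95 = 0.4105
Noncentrality parameter: δ = d·√n = 0.4105 × √31 = 2.2857
Critical value for a two-sided test at α = 0.025: z_{α/2} = 2.241.
Power = Φ(δ − 2.241) + Φ(−δ − 2.241) = Φ(0.044) + Φ(-4.527) = 0.5177 + 0.0000 = 0.5177.
Type II error: β = 1 − power = 1 − 0.5177 = 0.4823.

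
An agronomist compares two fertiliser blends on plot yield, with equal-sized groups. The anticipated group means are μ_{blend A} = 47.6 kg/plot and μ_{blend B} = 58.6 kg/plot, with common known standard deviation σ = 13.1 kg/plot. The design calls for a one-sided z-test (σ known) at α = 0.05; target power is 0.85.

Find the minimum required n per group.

Standardized effect: d = |μ_{blend A} − μ_{blend B}| / σ = |47.6 − 58.6| / 13.1 = 0.8397
For power 0.85 need Φ(δ − z_{0.05}) = 0.85, so δ = z_{0.05} + z_{0.15} = 1.645 + 1.036 = 2.681.
δ = d·√(n/2) ⇒ n = 2(δ/d)² = 2 × (2.681 / 0.8397)² = 20.39.
Rounding up, n = 21 per group.

n = 21 per group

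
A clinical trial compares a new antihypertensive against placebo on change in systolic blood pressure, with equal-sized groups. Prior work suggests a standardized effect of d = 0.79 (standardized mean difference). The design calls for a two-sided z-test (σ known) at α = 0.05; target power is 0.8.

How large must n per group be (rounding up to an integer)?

n = 26 per group

For power 0.8 need Φ(δ − z_{0.025}) = 0.8, so δ = z_{0.025} + z_{0.20} = 1.960 + 0.842 = 2.802.
(Ignoring the negligible lower-tail rejection probability gives the usual closed-form inversion.)
δ = d·√(n/2) ⇒ n = 2(δ/d)² = 2 × (2.802 / 0.79)² = 25.15.
Rounding up, n = 26 per group.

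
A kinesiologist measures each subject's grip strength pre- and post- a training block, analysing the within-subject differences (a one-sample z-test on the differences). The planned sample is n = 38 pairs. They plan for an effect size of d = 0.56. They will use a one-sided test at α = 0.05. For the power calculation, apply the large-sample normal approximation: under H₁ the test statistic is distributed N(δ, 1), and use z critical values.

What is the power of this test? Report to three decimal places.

Power ≈ 0.965

Noncentrality parameter: δ = d·√n = 0.56 × √38 = 3.4521
One-sided α = 0.05 → critical value z_{0.05} = 1.645.
Power = Φ(δ − 1.645) = Φ(1.807) = 0.9646.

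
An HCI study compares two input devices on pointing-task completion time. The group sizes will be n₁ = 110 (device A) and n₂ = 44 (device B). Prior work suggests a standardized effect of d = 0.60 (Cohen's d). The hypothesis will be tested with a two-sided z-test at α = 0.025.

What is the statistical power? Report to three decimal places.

Power ≈ 0.869

Noncentrality parameter: δ = d / √(1/n₁ + 1/n₂) = 0.60 / √(1/110 + 1/44) = 3.3637
Critical value for a two-sided test at α = 0.025: z_{α/2} = 2.241.
Power = Φ(δ − 2.241) + Φ(−δ − 2.241) = Φ(1.122) + Φ(-5.605) = 0.8691 + 0.0000 = 0.8691.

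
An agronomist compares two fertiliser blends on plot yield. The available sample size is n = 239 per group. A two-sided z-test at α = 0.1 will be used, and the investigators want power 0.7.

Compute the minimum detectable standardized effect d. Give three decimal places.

Need Φ(δ − 1.645) = 0.7, so δ = 1.645 + 0.524 = 2.169.
(Lower-tail contribution to power is negligible for δ > 0.)
δ = d·√(n/2) ⇒ d = δ/√(n/2) = 2.169/√(239/2) = 0.1984.

d ≈ 0.198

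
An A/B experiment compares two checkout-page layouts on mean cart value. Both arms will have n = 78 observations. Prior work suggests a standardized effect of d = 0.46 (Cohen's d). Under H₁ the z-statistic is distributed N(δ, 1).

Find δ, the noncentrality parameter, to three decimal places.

δ ≈ 2.873

δ = d·√(n/2) = 0.46 × √(78/2) = 2.8727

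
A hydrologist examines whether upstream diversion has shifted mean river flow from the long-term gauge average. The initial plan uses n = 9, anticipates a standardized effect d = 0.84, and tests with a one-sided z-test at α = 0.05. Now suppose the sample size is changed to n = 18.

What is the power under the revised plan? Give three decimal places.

With n = 18: δ = d·√n = 0.84 × √18 = 3.5638. Critical value z_{0.05} = 1.645.
Revised power = P(Z > 1.645 − δ) = Φ(1.919) = 0.9725.

Power ≈ 0.973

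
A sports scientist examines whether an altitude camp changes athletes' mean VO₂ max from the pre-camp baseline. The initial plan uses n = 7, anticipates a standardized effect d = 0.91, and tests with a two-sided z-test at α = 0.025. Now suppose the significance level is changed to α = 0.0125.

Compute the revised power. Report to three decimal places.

δ = d·√n = 0.91 × √7 = 2.4076 (unchanged). New critical value: z_{0.0063} = 2.498.
Revised power = Φ(δ − 2.498) + Φ(−δ − 2.498) = Φ(-0.090) + Φ(-4.905) = 0.4641 + 0.0000 = 0.4641.

Power ≈ 0.464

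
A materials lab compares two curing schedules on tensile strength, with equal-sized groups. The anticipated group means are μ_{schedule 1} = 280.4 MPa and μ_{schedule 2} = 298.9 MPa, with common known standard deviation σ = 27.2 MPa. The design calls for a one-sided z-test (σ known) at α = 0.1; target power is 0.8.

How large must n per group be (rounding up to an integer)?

Standardized effect: d = |μ_{schedule 1} − μ_{schedule 2}| / σ = |280.4 − 298.9| / 27.2 = 0.6801
Set Φ(δ − 1.282) = 0.8; then δ − 1.282 = Φ⁻¹(0.8) = 0.842, giving δ = 2.123.
δ = d·√(n/2) ⇒ n = 2(δ/d)² = 2 × (2.123 / 0.6801)² = 19.49.
Round up to the next whole unit.

n = 20 per group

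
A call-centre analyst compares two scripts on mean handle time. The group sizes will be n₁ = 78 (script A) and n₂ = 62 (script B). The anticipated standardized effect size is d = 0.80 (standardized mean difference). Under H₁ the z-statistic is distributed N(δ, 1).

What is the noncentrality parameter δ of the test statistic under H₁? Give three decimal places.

δ = d / √(1/n₁ + 1/n₂) = 0.80 / √(1/78 + 1/62) = 4.7019

δ ≈ 4.702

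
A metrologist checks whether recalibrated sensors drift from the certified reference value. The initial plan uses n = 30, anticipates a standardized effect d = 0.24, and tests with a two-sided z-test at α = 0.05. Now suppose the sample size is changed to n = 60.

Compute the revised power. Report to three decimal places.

With n = 60: δ = d·√n = 0.24 × √60 = 1.8590. Critical value z_{0.025} = 1.960.
Revised power = Φ(δ − 1.960) + Φ(−δ − 1.960) = Φ(-0.101) + Φ(-3.819) = 0.4598 + 0.0001 = 0.4599.

Power ≈ 0.460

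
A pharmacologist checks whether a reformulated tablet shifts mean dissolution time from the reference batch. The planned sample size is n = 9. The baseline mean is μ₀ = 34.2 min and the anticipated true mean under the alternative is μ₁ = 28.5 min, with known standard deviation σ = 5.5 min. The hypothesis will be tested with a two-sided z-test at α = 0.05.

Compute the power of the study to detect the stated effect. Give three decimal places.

Power ≈ 0.875

Standardized effect: d = |μ₁ − μ₀| / σ = |28.5 − 34.2| / 5.5 = 1.0364
Noncentrality parameter: λ = d·√n = 1.0364 × √9 = 3.1091
Critical value for a two-sided test at α = 0.05: z_{α/2} = 1.960.
Power = Φ(λ − 1.960) + Φ(−λ − 1.960) = Φ(1.149) + Φ(-5.069) = 0.8747 + 0.0000 = 0.8747.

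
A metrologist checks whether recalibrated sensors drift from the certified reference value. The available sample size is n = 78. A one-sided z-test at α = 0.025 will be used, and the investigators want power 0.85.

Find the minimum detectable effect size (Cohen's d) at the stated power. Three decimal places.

d ≈ 0.339

Required noncentrality: δ = z_{0.025} + z_{0.15} = 1.960 + 1.036 = 2.996.
δ = d·√n ⇒ d = δ/√n = 2.996/√78 = 0.3393.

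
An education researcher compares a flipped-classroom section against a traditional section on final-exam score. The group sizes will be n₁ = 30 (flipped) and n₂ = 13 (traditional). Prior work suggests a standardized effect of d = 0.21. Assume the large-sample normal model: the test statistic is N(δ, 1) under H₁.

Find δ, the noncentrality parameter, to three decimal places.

The noncentrality parameter scales effect size by the design's sample-size factor: δ = d / √(1/n₁ + 1/n₂) = 0.21 / √(1/30 + 1/13) = 0.6324

δ ≈ 0.632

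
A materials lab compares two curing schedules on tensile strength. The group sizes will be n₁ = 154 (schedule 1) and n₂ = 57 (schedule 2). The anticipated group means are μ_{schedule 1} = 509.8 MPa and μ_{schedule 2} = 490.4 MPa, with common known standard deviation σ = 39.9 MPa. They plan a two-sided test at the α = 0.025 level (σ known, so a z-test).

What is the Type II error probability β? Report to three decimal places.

Standardized effect: d = |μ_{schedule 1} − μ_{schedule 2}| / σ = |509.8 − 490.4| / 39.9 = 0.4862
Noncentrality parameter: δ = d / √(1/n₁ + 1/n₂) = 0.4862 / √(1/154 + 1/57) = 3.1361
Critical value for a two-sided test at α = 0.025: z_{α/2} = 2.241.
Power = Φ(δ − 2.241) + Φ(−δ − 2.241) = Φ(0.895) + Φ(-5.377) = 0.8145 + 0.0000 = 0.8145.
Type II error: β = 1 − power = 1 − 0.8145 = 0.1855.

β ≈ 0.185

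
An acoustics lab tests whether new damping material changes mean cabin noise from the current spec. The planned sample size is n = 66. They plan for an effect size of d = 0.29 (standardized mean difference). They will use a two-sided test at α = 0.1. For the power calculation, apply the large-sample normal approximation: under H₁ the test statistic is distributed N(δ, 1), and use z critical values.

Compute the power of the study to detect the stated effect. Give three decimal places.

Power ≈ 0.762

Noncentrality parameter: δ = d·√n = 0.29 × √66 = 2.3560
Critical value for a two-sided test at α = 0.1: z_{α/2} = 1.645.
Power = Φ(δ − 1.645) + Φ(−δ − 1.645) = Φ(0.711) + Φ(-4.001) = 0.7615 + 0.0000 = 0.7615.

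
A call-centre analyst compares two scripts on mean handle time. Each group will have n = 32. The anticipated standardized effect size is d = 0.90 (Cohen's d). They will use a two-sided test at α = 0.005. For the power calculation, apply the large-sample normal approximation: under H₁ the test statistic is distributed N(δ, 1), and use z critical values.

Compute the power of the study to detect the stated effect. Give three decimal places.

Power ≈ 0.786

Noncentrality parameter: λ = d·√(n/2) = 0.90 × √(32/2) = 3.6000
Two-sided α = 0.005 → critical value z_{0.0025} = 2.807.
Power = Φ(λ − 2.807) + Φ(−λ − 2.807) = Φ(0.793) + Φ(-6.407) = 0.7861 + 0.0000 = 0.7861.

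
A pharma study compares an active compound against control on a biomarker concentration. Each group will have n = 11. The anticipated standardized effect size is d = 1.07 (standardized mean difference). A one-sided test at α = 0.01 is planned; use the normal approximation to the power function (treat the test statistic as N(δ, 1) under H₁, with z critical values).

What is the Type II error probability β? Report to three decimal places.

Noncentrality parameter: δ = d·√(n/2) = 1.07 × √(11/2) = 2.5094
Critical value for a one-sided test at α = 0.01: z_α = 2.326.
Power = Φ(δ − 2.326) = Φ(0.183) = 0.5726.
Type II error: β = 1 − power = 1 − 0.5726 = 0.4274.

β ≈ 0.427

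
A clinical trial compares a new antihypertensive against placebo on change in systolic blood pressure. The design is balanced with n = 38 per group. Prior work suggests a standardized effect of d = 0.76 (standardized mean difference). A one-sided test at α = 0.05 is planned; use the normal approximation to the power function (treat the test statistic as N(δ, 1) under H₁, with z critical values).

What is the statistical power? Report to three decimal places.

Power ≈ 0.952

Noncentrality parameter: δ = d·√(n/2) = 0.76 × √(38/2) = 3.3128
One-sided α = 0.05 → critical value z_{0.05} = 1.645.
Power = Φ(δ − 1.645) = Φ(1.668) = 0.9523.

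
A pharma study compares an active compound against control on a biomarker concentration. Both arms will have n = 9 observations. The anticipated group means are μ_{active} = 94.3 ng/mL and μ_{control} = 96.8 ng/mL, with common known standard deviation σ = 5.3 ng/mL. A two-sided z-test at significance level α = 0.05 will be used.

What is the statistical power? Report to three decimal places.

Standardized effect: d = |μ_{active} − μ_{control}| / σ = |94.3 − 96.8| / 5.3 = 0.4717
Noncentrality parameter: λ = d·√(n/2) = 0.4717 × √(9/2) = 1.0006
Two-sided α = 0.05 → critical value z_{0.025} = 1.960.
Power = Φ(λ − 1.960) + Φ(−λ − 1.960) = Φ(-0.959) + Φ(-2.961) = 0.1687 + 0.0015 = 0.1702.

Power ≈ 0.170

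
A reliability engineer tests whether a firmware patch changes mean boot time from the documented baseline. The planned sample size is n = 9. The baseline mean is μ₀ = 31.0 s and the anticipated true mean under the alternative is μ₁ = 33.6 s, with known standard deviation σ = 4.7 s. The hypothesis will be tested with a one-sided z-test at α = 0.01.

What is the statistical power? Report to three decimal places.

Power ≈ 0.252

Standardized effect: d = |μ₁ − μ₀| / σ = |33.6 − 31.0| / 4.7 = 0.5532
Noncentrality parameter: δ = d·√n = 0.5532 × √9 = 1.6596
One-sided α = 0.01 → critical value z_{0.01} = 2.326.
Power = P(Z > 2.326 − δ) = Φ(-0.667) = 0.2525.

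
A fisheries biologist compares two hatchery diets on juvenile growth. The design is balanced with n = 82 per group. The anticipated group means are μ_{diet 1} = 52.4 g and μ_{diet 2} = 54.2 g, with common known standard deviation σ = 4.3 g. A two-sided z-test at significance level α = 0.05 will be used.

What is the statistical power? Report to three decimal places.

Standardized effect: d = |μ_{diet 1} − μ_{diet 2}| / σ = |52.4 − 54.2| / 4.3 = 0.4186
Noncentrality parameter: δ = d·√(n/2) = 0.4186 × √(82/2) = 2.6804
Critical value for a two-sided test at α = 0.05: z_{α/2} = 1.960.
Power = Φ(δ − 1.960) + Φ(−δ − 1.960) = Φ(0.720) + Φ(-4.640) = 0.7644 + 0.0000 = 0.7644.

Power ≈ 0.764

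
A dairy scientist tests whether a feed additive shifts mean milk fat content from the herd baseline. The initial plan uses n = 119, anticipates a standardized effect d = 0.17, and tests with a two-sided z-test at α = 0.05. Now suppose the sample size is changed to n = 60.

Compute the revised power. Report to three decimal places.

With n = 60: δ = d·√n = 0.17 × √60 = 1.3168. Critical value z_{0.025} = 1.960.
Revised power = Φ(δ − 1.960) + Φ(−δ − 1.960) = Φ(-0.643) + Φ(-3.277) = 0.2601 + 0.0005 = 0.2606.

Power ≈ 0.261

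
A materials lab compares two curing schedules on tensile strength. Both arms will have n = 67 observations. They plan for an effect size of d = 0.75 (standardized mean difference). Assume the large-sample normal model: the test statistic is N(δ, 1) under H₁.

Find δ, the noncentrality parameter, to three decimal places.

δ ≈ 4.341

δ = d·√(n/2) = 0.75 × √(67/2) = 4.3409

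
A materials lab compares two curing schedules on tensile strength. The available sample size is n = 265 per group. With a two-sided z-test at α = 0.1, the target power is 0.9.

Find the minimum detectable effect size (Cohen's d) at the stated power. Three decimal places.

Required noncentrality: δ = z_{0.05} + z_{0.10} = 1.645 + 1.282 = 2.926.
(Lower-tail contribution to power is negligible for δ > 0.)
δ = d·√(n/2) ⇒ d = δ/√(n/2) = 2.926/√(265/2) = 0.2542.

d ≈ 0.254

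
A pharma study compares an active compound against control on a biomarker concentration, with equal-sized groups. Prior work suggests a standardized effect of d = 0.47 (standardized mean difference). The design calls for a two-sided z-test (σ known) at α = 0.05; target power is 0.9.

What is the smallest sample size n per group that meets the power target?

Set Φ(δ − 1.960) = 0.9; then δ − 1.960 = Φ⁻¹(0.9) = 1.282, giving δ = 3.242.
(Ignoring the negligible lower-tail rejection probability gives the usual closed-form inversion.)
δ = d·√(n/2) ⇒ n = 2(δ/d)² = 2 × (3.242 / 0.47)² = 95.13.
Round up to the next whole unit.

n = 96 per group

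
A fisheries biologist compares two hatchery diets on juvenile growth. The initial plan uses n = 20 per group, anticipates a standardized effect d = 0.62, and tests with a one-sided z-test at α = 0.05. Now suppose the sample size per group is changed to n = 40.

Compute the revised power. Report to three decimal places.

With n = 40 per group: δ = d·√(n/2) = 0.62 × √(40/2) = 2.7727. Critical value z_{0.05} = 1.645.
Revised power = Φ(δ − 1.645) = Φ(1.128) = 0.8703.

Power ≈ 0.870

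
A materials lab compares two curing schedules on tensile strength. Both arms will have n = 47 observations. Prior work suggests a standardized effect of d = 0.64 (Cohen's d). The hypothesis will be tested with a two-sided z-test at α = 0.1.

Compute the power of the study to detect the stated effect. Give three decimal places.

Power ≈ 0.928

Noncentrality parameter: λ = d·√(n/2) = 0.64 × √(47/2) = 3.1025
Critical value for a two-sided test at α = 0.1: z_{α/2} = 1.645.
Power = Φ(λ − 1.645) + Φ(−λ − 1.645) = Φ(1.458) + Φ(-4.747) = 0.9275 + 0.0000 = 0.9275.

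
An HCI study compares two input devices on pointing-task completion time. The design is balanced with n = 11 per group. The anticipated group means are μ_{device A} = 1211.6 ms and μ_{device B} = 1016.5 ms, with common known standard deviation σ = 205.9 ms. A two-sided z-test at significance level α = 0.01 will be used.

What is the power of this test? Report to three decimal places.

Power ≈ 0.362

Standardized effect: d = |μ_{device A} − μ_{device B}| / σ = |1211.6 − 1016.5| / 205.9 = 0.9475
Noncentrality parameter: δ = d·√(n/2) = 0.9475 × √(11/2) = 2.2222
Two-sided α = 0.01 → critical value z_{0.005} = 2.576.
Power = Φ(δ − 2.576) + Φ(−δ − 2.576) = Φ(-0.354) + Φ(-4.798) = 0.3618 + 0.0000 = 0.3618.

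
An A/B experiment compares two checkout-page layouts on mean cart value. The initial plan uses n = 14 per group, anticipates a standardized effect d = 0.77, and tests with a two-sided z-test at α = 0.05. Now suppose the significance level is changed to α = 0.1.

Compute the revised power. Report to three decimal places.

δ = d·√(n/2) = 0.77 × √(14/2) = 2.0372 (unchanged). New critical value: z_{0.05} = 1.645.
Revised power = Φ(δ − 1.645) + Φ(−δ − 1.645) = Φ(0.392) + Φ(-3.682) = 0.6526 + 0.0001 = 0.6527.

Power ≈ 0.653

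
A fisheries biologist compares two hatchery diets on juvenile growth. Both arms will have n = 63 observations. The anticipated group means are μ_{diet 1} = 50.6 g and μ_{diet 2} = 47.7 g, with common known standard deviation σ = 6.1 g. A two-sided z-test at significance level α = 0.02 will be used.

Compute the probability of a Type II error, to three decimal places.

β ≈ 0.366

Standardized effect: d = |μ_{diet 1} − μ_{diet 2}| / σ = |50.6 − 47.7| / 6.1 = 0.4754
Noncentrality parameter: δ = d·√(n/2) = 0.4754 × √(63/2) = 2.6682
Critical value for a two-sided test at α = 0.02: z_{α/2} = 2.326.
Power = Φ(δ − 2.326) + Φ(−δ − 2.326) = Φ(0.342) + Φ(-4.995) = 0.6338 + 0.0000 = 0.6338.
Type II error: β = 1 − power = 1 − 0.6338 = 0.3662.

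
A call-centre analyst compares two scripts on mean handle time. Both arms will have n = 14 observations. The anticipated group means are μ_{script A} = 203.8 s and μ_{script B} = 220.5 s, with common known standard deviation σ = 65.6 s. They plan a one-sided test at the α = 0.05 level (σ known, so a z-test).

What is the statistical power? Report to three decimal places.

Standardized effect: d = |μ_{script A} − μ_{script B}| / σ = |203.8 − 220.5| / 65.6 = 0.2546
Noncentrality parameter: δ = d·√(n/2) = 0.2546 × √(14/2) = 0.6735
One-sided α = 0.05 → critical value z_{0.05} = 1.645.
Power = Φ(δ − 1.645) = Φ(-0.971) = 0.1657.

Power ≈ 0.166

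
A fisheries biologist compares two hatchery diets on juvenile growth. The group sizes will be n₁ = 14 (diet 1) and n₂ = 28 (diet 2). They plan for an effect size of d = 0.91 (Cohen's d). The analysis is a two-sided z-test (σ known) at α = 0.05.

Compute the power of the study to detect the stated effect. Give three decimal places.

Power ≈ 0.794

Noncentrality parameter: λ = d / √(1/n₁ + 1/n₂) = 0.91 / √(1/14 + 1/28) = 2.7801
Two-sided α = 0.05 → critical value z_{0.025} = 1.960.
Power = Φ(λ − 1.960) + Φ(−λ − 1.960) = Φ(0.820) + Φ(-4.740) = 0.7939 + 0.0000 = 0.7939.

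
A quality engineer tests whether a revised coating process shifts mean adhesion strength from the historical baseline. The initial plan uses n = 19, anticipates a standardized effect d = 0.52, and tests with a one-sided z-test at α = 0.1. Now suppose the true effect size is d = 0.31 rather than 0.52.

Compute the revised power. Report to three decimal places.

With d = 0.31: δ = d·√n = 0.31 × √19 = 1.3513. Critical value z_{0.1} = 1.282.
Revised power = P(Z > 1.282 − δ) = Φ(0.070) = 0.5278.

Power ≈ 0.528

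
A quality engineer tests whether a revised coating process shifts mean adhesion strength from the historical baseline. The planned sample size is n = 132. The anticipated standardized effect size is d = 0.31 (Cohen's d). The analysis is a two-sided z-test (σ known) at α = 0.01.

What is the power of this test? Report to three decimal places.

Power ≈ 0.838

Noncentrality parameter: δ = d·√n = 0.31 × √132 = 3.5616
Critical value for a two-sided test at α = 0.01: z_{α/2} = 2.576.
Power = Φ(δ − 2.576) + Φ(−δ − 2.576) = Φ(0.986) + Φ(-6.137) = 0.8379 + 0.0000 = 0.8379.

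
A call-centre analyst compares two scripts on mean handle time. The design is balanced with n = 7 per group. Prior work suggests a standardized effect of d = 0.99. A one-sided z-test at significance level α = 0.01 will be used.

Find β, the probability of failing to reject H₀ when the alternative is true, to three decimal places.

Noncentrality parameter: λ = d·√(n/2) = 0.99 × √(7/2) = 1.8521
Critical value for a one-sided test at α = 0.01: z_α = 2.326.
Power = P(Z > 2.326 − λ) = Φ(-0.474) = 0.3177.
Type II error: β = 1 − power = 1 − 0.3177 = 0.6823.

β ≈ 0.682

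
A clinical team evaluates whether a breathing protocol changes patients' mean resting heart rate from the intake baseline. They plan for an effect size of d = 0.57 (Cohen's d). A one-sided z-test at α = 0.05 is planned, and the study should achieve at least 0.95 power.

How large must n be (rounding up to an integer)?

For power 0.95 need Φ(δ − z_{0.05}) = 0.95, so δ = z_{0.05} + z_{0.05} = 1.645 + 1.645 = 3.290.
δ = d·√n ⇒ n = (δ/d)² = (3.290 / 0.57)² = 33.31.
Rounding up, n = 34.

n = 34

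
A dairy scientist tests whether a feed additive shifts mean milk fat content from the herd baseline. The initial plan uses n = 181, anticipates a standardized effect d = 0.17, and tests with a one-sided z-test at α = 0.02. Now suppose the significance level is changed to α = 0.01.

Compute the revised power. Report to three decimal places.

Power ≈ 0.484

δ = d·√n = 0.17 × √181 = 2.2871 (unchanged). New critical value: z_{0.01} = 2.326.
Revised power = Φ(δ − 2.326) = Φ(-0.039) = 0.4844.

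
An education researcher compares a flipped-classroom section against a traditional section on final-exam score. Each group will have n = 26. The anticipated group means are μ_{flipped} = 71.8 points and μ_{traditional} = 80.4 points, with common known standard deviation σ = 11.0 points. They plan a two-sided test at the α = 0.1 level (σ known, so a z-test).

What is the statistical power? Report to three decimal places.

Power ≈ 0.880

Standardized effect: d = |μ_{flipped} − μ_{traditional}| / σ = |71.8 − 80.4| / 11.0 = 0.7818
Noncentrality parameter: δ = d·√(n/2) = 0.7818 × √(26/2) = 2.8189
Two-sided α = 0.1 → critical value z_{0.05} = 1.645.
Power = Φ(δ − 1.645) + Φ(−δ − 1.645) = Φ(1.174) + Φ(-4.464) = 0.8798 + 0.0000 = 0.8798.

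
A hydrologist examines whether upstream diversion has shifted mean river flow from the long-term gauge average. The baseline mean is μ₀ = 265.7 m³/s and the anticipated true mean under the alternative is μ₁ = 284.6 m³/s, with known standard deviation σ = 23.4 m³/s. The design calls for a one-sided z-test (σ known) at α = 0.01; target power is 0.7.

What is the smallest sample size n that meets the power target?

Standardized effect: d = |μ₁ − μ₀| / σ = |284.6 − 265.7| / 23.4 = 0.8077
Set Φ(δ − 2.326) = 0.7; then δ − 2.326 = Φ⁻¹(0.7) = 0.524, giving δ = 2.851.
δ = d·√n ⇒ n = (δ/d)² = (2.851 / 0.8077)² = 12.46.
Rounding up, n = 13.

n = 13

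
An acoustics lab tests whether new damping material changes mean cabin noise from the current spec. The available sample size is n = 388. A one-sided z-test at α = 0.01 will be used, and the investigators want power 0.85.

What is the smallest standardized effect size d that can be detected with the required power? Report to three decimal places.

d ≈ 0.171

Need Φ(δ − 2.326) = 0.85, so δ = 2.326 + 1.036 = 3.363.
δ = d·√n ⇒ d = δ/√n = 3.363/√388 = 0.1707.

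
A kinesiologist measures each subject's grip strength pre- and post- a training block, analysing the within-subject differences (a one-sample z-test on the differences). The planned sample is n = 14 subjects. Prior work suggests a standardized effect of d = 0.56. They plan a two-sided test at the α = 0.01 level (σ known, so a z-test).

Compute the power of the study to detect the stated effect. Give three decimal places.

Power ≈ 0.315

Noncentrality parameter: δ = d·√n = 0.56 × √14 = 2.0953
Critical value for a two-sided test at α = 0.01: z_{α/2} = 2.576.
Power = Φ(δ − 2.576) + Φ(−δ − 2.576) = Φ(-0.481) + Φ(-4.671) = 0.3154 + 0.0000 = 0.3154.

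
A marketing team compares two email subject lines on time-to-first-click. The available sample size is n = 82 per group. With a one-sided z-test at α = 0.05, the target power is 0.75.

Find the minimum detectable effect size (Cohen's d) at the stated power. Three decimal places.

d ≈ 0.362

Required noncentrality: δ = z_{0.05} + z_{0.25} = 1.645 + 0.674 = 2.319.
δ = d·√(n/2) ⇒ d = δ/√(n/2) = 2.319/√(82/2) = 0.3622.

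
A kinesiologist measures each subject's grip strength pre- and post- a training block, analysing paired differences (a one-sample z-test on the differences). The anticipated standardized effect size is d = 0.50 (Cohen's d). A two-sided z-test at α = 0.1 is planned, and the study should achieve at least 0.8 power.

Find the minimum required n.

n = 25

Set Φ(δ − 1.645) = 0.8; then δ − 1.645 = Φ⁻¹(0.8) = 0.842, giving δ = 2.486.
(For δ > 0 the lower-tail rejection region contributes negligibly to power, so the one-term inversion is standard.)
δ = d·√n ⇒ n = (δ/d)² = (2.486 / 0.50)² = 24.73.
Rounding up, n = 25.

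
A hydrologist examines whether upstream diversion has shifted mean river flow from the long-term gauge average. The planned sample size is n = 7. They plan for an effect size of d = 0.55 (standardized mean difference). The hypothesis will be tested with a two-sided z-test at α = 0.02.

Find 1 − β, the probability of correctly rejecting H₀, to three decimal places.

Power ≈ 0.192

Noncentrality parameter: λ = d·√n = 0.55 × √7 = 1.4552
Two-sided α = 0.02 → critical value z_{0.01} = 2.326.
Power = Φ(λ − 2.326) + Φ(−λ − 2.326) = Φ(-0.871) + Φ(-3.782) = 0.1918 + 0.0001 = 0.1919.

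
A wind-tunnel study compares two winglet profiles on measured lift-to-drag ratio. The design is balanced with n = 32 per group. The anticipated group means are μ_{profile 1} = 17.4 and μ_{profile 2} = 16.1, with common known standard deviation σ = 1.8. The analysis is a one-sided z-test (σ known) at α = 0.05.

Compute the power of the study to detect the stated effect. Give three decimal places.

Standardized effect: d = |μ_{profile 1} − μ_{profile 2}| / σ = |17.4 − 16.1| / 1.8 = 0.7222
Noncentrality parameter: δ = d·√(n/2) = 0.7222 × √(32/2) = 2.8889
One-sided α = 0.05 → critical value z_{0.05} = 1.645.
Power = Φ(δ − 1.645) = Φ(1.244) = 0.8933.

Power ≈ 0.893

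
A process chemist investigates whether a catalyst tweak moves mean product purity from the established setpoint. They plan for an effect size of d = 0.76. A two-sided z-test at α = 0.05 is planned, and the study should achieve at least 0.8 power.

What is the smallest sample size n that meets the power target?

n = 14

Set Φ(δ − 1.960) = 0.8; then δ − 1.960 = Φ⁻¹(0.8) = 0.842, giving δ = 2.802.
(The Φ(−δ − z_{α/2}) term is vanishingly small for δ > 0 and is dropped in the standard sample-size formula.)
δ = d·√n ⇒ n = (δ/d)² = (2.802 / 0.76)² = 13.59.
Rounding up, n = 14.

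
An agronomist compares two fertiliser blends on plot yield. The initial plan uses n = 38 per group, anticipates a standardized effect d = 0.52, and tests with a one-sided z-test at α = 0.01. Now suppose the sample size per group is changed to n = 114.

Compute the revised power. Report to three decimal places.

Power ≈ 0.945

With n = 114 per group: δ = d·√(n/2) = 0.52 × √(114/2) = 3.9259. Critical value z_{0.01} = 2.326.
Revised power = Φ(δ − 2.326) = Φ(1.600) = 0.9452.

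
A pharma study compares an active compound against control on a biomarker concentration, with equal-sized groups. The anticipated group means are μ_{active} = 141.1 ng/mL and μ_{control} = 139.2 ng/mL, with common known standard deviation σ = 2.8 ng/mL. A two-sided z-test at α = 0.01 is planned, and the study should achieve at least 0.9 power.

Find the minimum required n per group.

Standardized effect: d = |μ_{active} − μ_{control}| / σ = |141.1 − 139.2| / 2.8 = 0.6786
For power 0.9 need Φ(δ − z_{0.005}) = 0.9, so δ = z_{0.005} + z_{0.10} = 2.576 + 1.282 = 3.857.
(Ignoring the negligible lower-tail rejection probability gives the usual closed-form inversion.)
δ = d·√(n/2) ⇒ n = 2(δ/d)² = 2 × (3.857 / 0.6786)² = 64.63.
Rounding up, n = 65 per group.

n = 65 per group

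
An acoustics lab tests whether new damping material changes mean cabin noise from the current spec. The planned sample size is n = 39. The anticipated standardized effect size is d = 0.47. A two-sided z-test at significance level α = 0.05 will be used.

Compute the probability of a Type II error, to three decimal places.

Noncentrality parameter: λ = d·√n = 0.47 × √39 = 2.9351
Critical value for a two-sided test at α = 0.05: z_{α/2} = 1.960.
Power = Φ(λ − 1.960) + Φ(−λ − 1.960) = Φ(0.975) + Φ(-4.895) = 0.8353 + 0.0000 = 0.8353.
Type II error: β = 1 − power = 1 − 0.8353 = 0.1647.

β ≈ 0.165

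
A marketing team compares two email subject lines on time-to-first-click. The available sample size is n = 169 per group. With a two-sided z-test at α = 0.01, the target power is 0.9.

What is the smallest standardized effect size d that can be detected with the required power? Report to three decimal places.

Need Φ(δ − 2.576) = 0.9, so δ = 2.576 + 1.282 = 3.857.
(The second rejection-region term Φ(−δ − z_{α/2}) is negligible and dropped.)
δ = d·√(n/2) ⇒ d = δ/√(n/2) = 3.857/√(169/2) = 0.4196.

d ≈ 0.420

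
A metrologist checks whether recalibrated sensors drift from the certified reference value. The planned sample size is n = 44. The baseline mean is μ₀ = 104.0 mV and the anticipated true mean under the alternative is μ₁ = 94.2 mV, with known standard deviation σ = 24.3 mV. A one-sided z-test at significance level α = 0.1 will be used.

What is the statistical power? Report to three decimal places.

Standardized effect: d = |μ₁ − μ₀| / σ = |94.2 − 104.0| / 24.3 = 0.4033
Noncentrality parameter: δ = d·√n = 0.4033 × √44 = 2.6751
Critical value for a one-sided test at α = 0.1: z_α = 1.282.
Power = P(Z > 1.282 − δ) = Φ(1.394) = 0.9183.

Power ≈ 0.918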